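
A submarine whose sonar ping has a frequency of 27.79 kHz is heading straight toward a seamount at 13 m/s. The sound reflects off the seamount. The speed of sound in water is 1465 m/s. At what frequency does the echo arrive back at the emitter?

The seamount receives the sound from a moving source: f₁ = f₀ · v/(v − v_e) = 27.79 × 1465/1452 ≈ 28.0 kHz.
On the return leg the submarine is a moving observer: f₂ = f₁ · (v + v_e)/v = 28.0 × 1478/1465 ≈ 28.3 kHz.

28.3 kHz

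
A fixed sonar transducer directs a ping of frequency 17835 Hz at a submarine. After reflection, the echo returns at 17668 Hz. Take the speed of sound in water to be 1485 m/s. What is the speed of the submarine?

7.0 m/s

Double Doppler shift off a moving reflector: f₂ = f₀ · (v + u)/(v − u) (u > 0 toward emitter).
Rearranging, u = v · (f₂ − f₀)/(f₂ + f₀) = 1485 × -167/35503 ≈ -7.0 m/s.
So the submarine is moving at 7.0 m/s away from the emitter.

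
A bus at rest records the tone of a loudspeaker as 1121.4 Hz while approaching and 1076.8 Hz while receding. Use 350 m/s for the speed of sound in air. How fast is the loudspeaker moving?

7.1 m/s

f₁/f₂ = (v + v_s)/(v − v_s), so v_s = v · (f₁ − f₂)/(f₁ + f₂).
v_s = 350 × (1121.4 − 1076.8)/(1121.4 + 1076.8) = 350 × 44.6/2198.2 ≈ 7.1 m/s.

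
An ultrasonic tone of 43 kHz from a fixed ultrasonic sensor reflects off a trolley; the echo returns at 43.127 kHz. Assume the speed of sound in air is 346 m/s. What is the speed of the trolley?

0.51 m/s

Double Doppler shift off a moving reflector: f₂ = f₀ · (v + u)/(v − u) (u > 0 toward emitter).
Rearranging, u = v · (f₂ − f₀)/(f₂ + f₀) = 346 × 0.127/86.127 ≈ 0.51 m/s.
So the trolley is moving at 0.51 m/s toward the emitter.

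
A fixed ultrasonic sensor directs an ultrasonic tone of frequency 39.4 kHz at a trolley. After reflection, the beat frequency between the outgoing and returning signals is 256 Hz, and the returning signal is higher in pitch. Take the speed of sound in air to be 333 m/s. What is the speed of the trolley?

Double Doppler shift off a moving reflector: f₂ = f₀ · (v + u)/(v − u) (u > 0 toward emitter).
Returning signal is higher, so f₂ = f₀ + Δf = 39400 + 256 = 39656 Hz.
Rearranging, u = v · (f₂ − f₀)/(f₂ + f₀) = 333 × 256/79056 ≈ 1.08 m/s.
So the trolley is moving at 1.08 m/s toward the emitter.

1.08 m/s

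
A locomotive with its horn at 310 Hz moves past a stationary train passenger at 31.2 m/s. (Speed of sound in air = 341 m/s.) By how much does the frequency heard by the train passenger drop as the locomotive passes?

Approaching: f₁ = f · v/(v − v_s) = 310 × 341/309.8 ≈ 341.2 Hz.
Receding: f₂ = f · v/(v + v_s) = 310 × 341/372.2 ≈ 284.0 Hz.
Drop: f₁ − f₂ = 2f·v·v_s/(v² − v_s²) = 2 × 310 × 341 × 31.2/(341² − 31.2²) ≈ 57.2 Hz.

57.2 Hz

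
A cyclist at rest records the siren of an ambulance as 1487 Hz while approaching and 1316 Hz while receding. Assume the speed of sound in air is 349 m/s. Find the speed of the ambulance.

f₁/f₂ = (v + v_s)/(v − v_s), so v_s = v · (f₁ − f₂)/(f₁ + f₂).
v_s = 349 × (1487 − 1316)/(1487 + 1316) = 349 × 171/2803 ≈ 21.3 m/s.

21.3 m/s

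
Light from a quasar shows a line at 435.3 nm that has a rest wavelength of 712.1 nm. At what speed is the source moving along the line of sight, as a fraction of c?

0.456c

λ'/λ₀ = 0.6113 < 1 (blueshift), so the source is approaching.
λ'/λ₀ = √((1 − β)/(1 + β)) for an approaching source ⇒ β = (1 − r²)/(1 + r²) with r = λ'/λ₀.
β = (1 − 0.3737)/(1 + 0.3737) ≈ 0.456.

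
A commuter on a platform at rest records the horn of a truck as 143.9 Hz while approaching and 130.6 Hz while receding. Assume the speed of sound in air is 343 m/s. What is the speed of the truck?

f₁/f₂ = (v + v_s)/(v − v_s), so v_s = v · (f₁ − f₂)/(f₁ + f₂).
v_s = 343 × (143.9 − 130.6)/(143.9 + 130.6) = 343 × 13.3/274.5 ≈ 16.6 m/s.

16.6 m/s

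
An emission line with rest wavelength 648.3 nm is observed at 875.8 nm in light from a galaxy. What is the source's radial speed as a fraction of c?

0.292c

λ'/λ₀ = 1.3509 > 1 (redshift), so the source is receding.
λ'/λ₀ = √((1 + β)/(1 − β)) for a receding source ⇒ β = (r² − 1)/(r² + 1) with r = λ'/λ₀.
β = (1.8250 − 1)/(1.8250 + 1) ≈ 0.292.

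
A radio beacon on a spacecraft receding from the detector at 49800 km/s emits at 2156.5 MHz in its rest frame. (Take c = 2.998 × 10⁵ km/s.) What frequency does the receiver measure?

β = v/c = 49800/299800 = 0.1661.
Relativistic Doppler for frequency: f' = f₀ · √((1 − β)/(1 + β)).
f' = 2156.5 × √(0.8339/1.1661) = 2156.5 × 0.84564 ≈ 1823.6 MHz.

1823.6 MHz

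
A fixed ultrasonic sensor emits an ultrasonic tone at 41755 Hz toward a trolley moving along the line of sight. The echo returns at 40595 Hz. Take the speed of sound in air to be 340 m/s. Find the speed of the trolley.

4.8 m/s

Double Doppler shift off a moving reflector: f₂ = f₀ · (v + u)/(v − u) (u > 0 toward emitter).
Rearranging, u = v · (f₂ − f₀)/(f₂ + f₀) = 340 × -1160/82350 ≈ -4.8 m/s.
So the trolley is moving at 4.8 m/s away from the emitter.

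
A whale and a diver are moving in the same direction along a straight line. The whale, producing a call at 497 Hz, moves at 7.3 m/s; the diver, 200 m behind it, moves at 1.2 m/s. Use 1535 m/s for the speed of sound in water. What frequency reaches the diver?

495 Hz

The diver is behind, so the whale is moving away from it while the diver is moving toward the whale.
With source receding and observer approaching, f' = f · (v + v_o)/(v + v_s).
f' = 497 × (1535 + 1.2)/(1535 + 7.3) = 497 × 1536.2/1542.3 ≈ 495 Hz.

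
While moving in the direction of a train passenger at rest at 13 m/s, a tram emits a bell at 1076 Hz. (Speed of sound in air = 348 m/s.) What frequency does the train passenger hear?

1118 Hz

Only the source moves, toward the listener, so f' = f · v/(v − v_s).
f' = 1076 × 348/(348 − 13) = 1076 × 348/335 ≈ 1118 Hz.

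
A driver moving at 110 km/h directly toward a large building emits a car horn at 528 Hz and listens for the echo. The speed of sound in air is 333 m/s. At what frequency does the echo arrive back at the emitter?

110 km/h = 30.56 m/s.
The large building receives the sound from a moving source: f₁ = f₀ · v/(v − v_e) = 528 × 333/302.44 ≈ 581 Hz.
On the return leg the driver is a moving observer: f₂ = f₁ · (v + v_e)/v = 581 × 363.56/333 ≈ 635 Hz.
Equivalently f₂ = f₀ · (v + v_e)/(v − v_e).

635 Hz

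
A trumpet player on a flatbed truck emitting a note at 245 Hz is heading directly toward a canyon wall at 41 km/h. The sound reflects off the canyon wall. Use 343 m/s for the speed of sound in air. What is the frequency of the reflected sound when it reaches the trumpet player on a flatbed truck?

262 Hz

41 km/h = 11.39 m/s.
The canyon wall receives the sound from a moving source: f₁ = f₀ · v/(v − v_e) = 245 × 343/331.61 ≈ 253 Hz.
On the return leg the trumpet player on a flatbed truck is a moving observer: f₂ = f₁ · (v + v_e)/v = 253 × 354.39/343 ≈ 262 Hz.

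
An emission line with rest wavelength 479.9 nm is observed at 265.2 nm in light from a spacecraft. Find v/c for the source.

0.532

λ'/λ₀ = 0.5526 < 1 (blueshift), so the source is approaching.
λ'/λ₀ = √((1 − β)/(1 + β)) for an approaching source ⇒ β = (1 − r²)/(1 + r²) with r = λ'/λ₀.
β = (1 − 0.3054)/(1 + 0.3054) ≈ 0.532.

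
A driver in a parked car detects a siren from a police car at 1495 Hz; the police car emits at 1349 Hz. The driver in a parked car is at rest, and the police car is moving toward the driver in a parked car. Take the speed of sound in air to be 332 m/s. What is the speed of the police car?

32 m/s

f' = f · v/(v − v_s) ⇒ v_s = v · |1 − f/f'|.
v_s = 332 × |1 − 1349/1495| = 332 × 0.09766 ≈ 32 m/s.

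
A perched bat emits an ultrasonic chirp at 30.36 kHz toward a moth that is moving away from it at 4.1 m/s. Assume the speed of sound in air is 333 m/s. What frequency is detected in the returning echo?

At the moth (a moving observer), f₁ = f₀ · (v − u)/v = 30.36 × 328.9/333 ≈ 30.0 kHz.
On reflection it acts as a source moving away from the stationary detector: f₂ = f₁ · v/(v + u) = 30.0 × 333/337.1 ≈ 29.6 kHz.

29.6 kHz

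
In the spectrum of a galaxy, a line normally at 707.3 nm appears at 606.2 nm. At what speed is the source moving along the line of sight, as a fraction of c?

0.153c

λ'/λ₀ = 0.8571 < 1 (blueshift), so the source is approaching.
λ'/λ₀ = √((1 − β)/(1 + β)) for an approaching source ⇒ β = (1 − r²)/(1 + r²) with r = λ'/λ₀.
β = (1 − 0.7346)/(1 + 0.7346) ≈ 0.153.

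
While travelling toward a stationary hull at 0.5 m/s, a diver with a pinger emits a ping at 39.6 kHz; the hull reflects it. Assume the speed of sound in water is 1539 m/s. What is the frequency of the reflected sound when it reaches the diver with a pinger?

39.6 kHz

The hull receives the sound from a moving source: f₁ = f₀ · v/(v − v_e) = 39.6 × 1539/1538.5 ≈ 39.6 kHz.
On the return leg the diver with a pinger is a moving observer: f₂ = f₁ · (v + v_e)/v = 39.6 × 1539.5/1539 ≈ 39.6 kHz.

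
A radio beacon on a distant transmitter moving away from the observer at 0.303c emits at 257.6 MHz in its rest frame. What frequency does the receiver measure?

Relativistic Doppler for frequency: f' = f₀ · √((1 − β)/(1 + β)).
f' = 257.6 × √(0.6970/1.3030) = 257.6 × 0.73138 ≈ 188.4 MHz.

188.4 MHz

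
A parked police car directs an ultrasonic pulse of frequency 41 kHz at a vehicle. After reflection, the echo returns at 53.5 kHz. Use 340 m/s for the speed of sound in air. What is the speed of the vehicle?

Double Doppler shift off a moving reflector: f₂ = f₀ · (v + u)/(v − u) (u > 0 toward emitter).
Rearranging, u = v · (f₂ − f₀)/(f₂ + f₀) = 340 × 12.5/94.5 ≈ 45 m/s.
So the vehicle is moving at 45 m/s toward the emitter.

45 m/s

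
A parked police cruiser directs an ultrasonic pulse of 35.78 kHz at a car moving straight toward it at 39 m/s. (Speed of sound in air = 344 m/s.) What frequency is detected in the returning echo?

44.9 kHz

At the car (a moving observer), f₁ = f₀ · (v + u)/v = 35.78 × 383/344 ≈ 39.8 kHz.
The reflection then acts as a moving source: f₂ = f₁ · v/(v − u) ≈ 44.9 kHz.
Equivalently f₂ = f₀ · (v + u)/(v − u).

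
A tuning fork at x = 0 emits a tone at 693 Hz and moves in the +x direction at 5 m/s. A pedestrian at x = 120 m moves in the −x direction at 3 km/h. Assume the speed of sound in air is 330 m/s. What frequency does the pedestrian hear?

705 Hz

3 km/h = 0.8333 m/s.
The observer lies on the +x side, so the source is heading toward the observer and the observer is heading toward the source.
General Doppler shift: f' = f · (v + v_o)/(v − v_s).
f' = 693 × (330 + 0.8333)/(330 − 5) = 693 × 330.83/325 ≈ 705 Hz.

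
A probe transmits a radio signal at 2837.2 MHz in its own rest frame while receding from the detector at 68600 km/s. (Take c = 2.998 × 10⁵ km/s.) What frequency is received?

β = v/c = 68600/299800 = 0.2288.
Relativistic Doppler for frequency: f' = f₀ · √((1 − β)/(1 + β)).
f' = 2837.2 × √(0.7712/1.2288) = 2837.2 × 0.79220 ≈ 2247.6 MHz.

2247.6 MHz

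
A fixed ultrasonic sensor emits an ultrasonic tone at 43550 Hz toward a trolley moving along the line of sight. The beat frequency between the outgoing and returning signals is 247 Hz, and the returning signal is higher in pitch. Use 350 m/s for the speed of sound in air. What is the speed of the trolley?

0.99 m/s

Double Doppler shift off a moving reflector: f₂ = f₀ · (v + u)/(v − u) (u > 0 toward emitter).
Returning signal is higher, so f₂ = f₀ + Δf = 43550 + 247 = 43797 Hz.
Rearranging, u = v · (f₂ − f₀)/(f₂ + f₀) = 350 × 247/87347 ≈ 0.99 m/s.
So the trolley is moving at 0.99 m/s toward the emitter.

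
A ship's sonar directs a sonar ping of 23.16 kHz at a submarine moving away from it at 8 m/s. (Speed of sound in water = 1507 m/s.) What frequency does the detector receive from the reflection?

The submarine first receives the wave as a moving observer: f₁ = f₀ · (v − u)/v = 23.16 × (1507 − 8)/1507 ≈ 23.0 kHz.
The reflection then acts as a moving source: f₂ = f₁ · v/(v + u) ≈ 22.9 kHz.

22.9 kHz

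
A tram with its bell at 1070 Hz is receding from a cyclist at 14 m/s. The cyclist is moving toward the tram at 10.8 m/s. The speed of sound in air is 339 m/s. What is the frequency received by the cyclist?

1060 Hz

With source receding and observer approaching, f' = f · (v + v_o)/(v + v_s).
f' = 1070 × (339 + 10.8)/(339 + 14) = 1070 × 349.8/353 ≈ 1060 Hz.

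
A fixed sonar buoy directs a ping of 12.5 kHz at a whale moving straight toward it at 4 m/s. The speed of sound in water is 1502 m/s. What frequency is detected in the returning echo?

12.57 kHz

The whale first receives the wave as a moving observer: f₁ = f₀ · (v + u)/v = 12.5 × (1502 + 4)/1502 ≈ 12.53 kHz.
The reflection then acts as a moving source: f₂ = f₁ · v/(v − u) ≈ 12.57 kHz.
Equivalently f₂ = f₀ · (v + u)/(v − u).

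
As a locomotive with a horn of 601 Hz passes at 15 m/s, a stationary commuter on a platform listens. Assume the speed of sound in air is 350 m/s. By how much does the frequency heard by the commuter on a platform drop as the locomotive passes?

51.6 Hz

Approaching: f₁ = f · v/(v − v_s) = 601 × 350/335 ≈ 627.9 Hz.
Receding: f₂ = f · v/(v + v_s) = 601 × 350/365 ≈ 576.3 Hz.
Drop: f₁ − f₂ = 2f·v·v_s/(v² − v_s²) = 2 × 601 × 350 × 15/(350² − 15²) ≈ 51.6 Hz.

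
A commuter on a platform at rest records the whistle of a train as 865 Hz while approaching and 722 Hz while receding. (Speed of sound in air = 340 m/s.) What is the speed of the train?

31 m/s

f₁/f₂ = (v + v_s)/(v − v_s), so v_s = v · (f₁ − f₂)/(f₁ + f₂).
v_s = 340 × (865 − 722)/(865 + 722) = 340 × 143/1587 ≈ 31 m/s.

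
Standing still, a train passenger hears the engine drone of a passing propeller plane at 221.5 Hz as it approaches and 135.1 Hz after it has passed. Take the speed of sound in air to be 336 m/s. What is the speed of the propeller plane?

f₁/f₂ = (v + v_s)/(v − v_s), so v_s = v · (f₁ − f₂)/(f₁ + f₂).
v_s = 336 × (221.5 − 135.1)/(221.5 + 135.1) = 336 × 86.4/356.6 ≈ 81 m/s.

81 m/s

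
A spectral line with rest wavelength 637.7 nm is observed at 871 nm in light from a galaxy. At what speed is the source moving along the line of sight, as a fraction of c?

λ'/λ₀ = 1.3658 > 1 (redshift), so the source is receding.
λ'/λ₀ = √((1 + β)/(1 − β)) for a receding source ⇒ β = (r² − 1)/(r² + 1) with r = λ'/λ₀.
β = (1.8655 − 1)/(1.8655 + 1) ≈ 0.302.

0.302c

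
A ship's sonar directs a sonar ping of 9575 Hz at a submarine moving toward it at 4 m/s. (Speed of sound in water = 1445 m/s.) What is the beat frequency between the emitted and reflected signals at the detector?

The submarine first receives the wave as a moving observer: f₁ = f₀ · (v + u)/v = 9575 × (1445 + 4)/1445 ≈ 9601.5 Hz.
The reflection then acts as a moving source: f₂ = f₁ · v/(v − u) ≈ 9628.2 Hz.
Equivalently f₂ = f₀ · (v + u)/(v − u).
Beat frequency: |f₂ − f₀| = 2u·f₀/(v − u) = 2 × 4 × 9575/1441 ≈ 53.2 Hz.

53.2 Hz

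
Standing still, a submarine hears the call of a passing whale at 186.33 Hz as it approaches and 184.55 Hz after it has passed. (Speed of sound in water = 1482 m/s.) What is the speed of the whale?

f₁/f₂ = (v + v_s)/(v − v_s), so v_s = v · (f₁ − f₂)/(f₁ + f₂).
v_s = 1482 × (186.33 − 184.55)/(186.33 + 184.55) = 1482 × 1.78/370.88 ≈ 7.1 m/s.

7.1 m/s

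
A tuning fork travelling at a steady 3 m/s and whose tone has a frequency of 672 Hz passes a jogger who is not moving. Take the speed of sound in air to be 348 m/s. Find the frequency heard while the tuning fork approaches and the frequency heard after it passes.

678 Hz approaching; 666 Hz receding

Approaching: f₁ = f · v/(v − v_s) = 672 × 348/345 ≈ 678 Hz.
Receding: f₂ = f · v/(v + v_s) = 672 × 348/351 ≈ 666 Hz.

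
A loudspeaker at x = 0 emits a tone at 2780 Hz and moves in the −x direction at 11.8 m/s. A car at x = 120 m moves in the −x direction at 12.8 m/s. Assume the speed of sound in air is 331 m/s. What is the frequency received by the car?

2788 Hz

The observer lies on the +x side, so the source is heading away from the observer and the observer is heading toward the source.
With source receding and observer approaching, f' = f · (v + v_o)/(v + v_s).
f' = 2780 × (331 + 12.8)/(331 + 11.8) = 2780 × 343.8/342.8 ≈ 2788 Hz.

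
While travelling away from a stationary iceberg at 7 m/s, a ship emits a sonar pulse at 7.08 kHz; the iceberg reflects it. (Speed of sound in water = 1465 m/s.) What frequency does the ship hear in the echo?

The iceberg receives the sound from a moving source: f₁ = f₀ · v/(v + v_e) = 7.08 × 1465/1472 ≈ 7.05 kHz.
On the return leg the ship is a moving observer: f₂ = f₁ · (v − v_e)/v = 7.05 × 1458/1465 ≈ 7.01 kHz.

7.01 kHz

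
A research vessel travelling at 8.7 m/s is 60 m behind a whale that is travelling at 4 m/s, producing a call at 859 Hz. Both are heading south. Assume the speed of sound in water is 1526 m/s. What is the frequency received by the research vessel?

862 Hz

The research vessel is behind, so the whale is moving away from it while the research vessel is moving toward the whale.
Both move, so f' = f · (v + v_o)/(v + v_s).
f' = 859 × (1526 + 8.7)/(1526 + 4) = 859 × 1534.7/1530 ≈ 862 Hz.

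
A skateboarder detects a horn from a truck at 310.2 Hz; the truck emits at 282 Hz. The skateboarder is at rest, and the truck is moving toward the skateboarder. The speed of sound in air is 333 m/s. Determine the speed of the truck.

30 m/s

f' = f · v/(v − v_s) ⇒ v_s = v · |1 − f/f'|.
v_s = 333 × |1 − 282/310.2| = 333 × 0.09091 ≈ 30 m/s.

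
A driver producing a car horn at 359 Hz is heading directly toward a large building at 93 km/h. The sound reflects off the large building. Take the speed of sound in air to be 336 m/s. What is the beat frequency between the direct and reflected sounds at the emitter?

59.8 Hz

93 km/h = 25.83 m/s.
The large building receives the sound from a moving source: f₁ = f₀ · v/(v − v_e) = 359 × 336/310.17 ≈ 388.9 Hz.
On the return leg the driver is a moving observer: f₂ = f₁ · (v + v_e)/v = 388.9 × 361.83/336 ≈ 418.8 Hz.
Beat against the emitted tone: |f₂ − f₀| = 2v_e·f₀/(v − v_e) = 2 × 25.83 × 359/310.17 ≈ 59.8 Hz.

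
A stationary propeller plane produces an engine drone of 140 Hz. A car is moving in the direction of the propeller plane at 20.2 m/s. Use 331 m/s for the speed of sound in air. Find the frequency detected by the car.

149 Hz

Moving observer, stationary source: f' = f · (v + v_o)/v.
f' = 140 × (331 + 20.2)/331 = 140 × 351.2/331 ≈ 149 Hz.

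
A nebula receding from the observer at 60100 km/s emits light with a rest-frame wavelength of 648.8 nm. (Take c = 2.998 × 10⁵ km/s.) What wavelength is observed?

795.0 nm

β = v/c = 60100/299800 = 0.2005.
Relativistic Doppler for wavelength: λ' = λ₀ · √((1 + β)/(1 − β)).
λ' = 648.8 × √(1.2005/0.7995) = 648.8 × 1.22534 ≈ 795.0 nm.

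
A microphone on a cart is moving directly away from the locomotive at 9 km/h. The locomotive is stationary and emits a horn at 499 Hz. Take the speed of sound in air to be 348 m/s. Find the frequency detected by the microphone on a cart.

9 km/h = 2.5 m/s.
Only the observer moves, away from the source, so f' = f · (v − v_o)/v.
f' = 499 × (348 − 2.5)/348 = 499 × 345.5/348 ≈ 495 Hz.

495 Hz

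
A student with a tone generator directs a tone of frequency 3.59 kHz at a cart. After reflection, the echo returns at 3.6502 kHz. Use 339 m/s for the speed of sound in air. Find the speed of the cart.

Double Doppler shift off a moving reflector: f₂ = f₀ · (v + u)/(v − u) (u > 0 toward emitter).
Rearranging, u = v · (f₂ − f₀)/(f₂ + f₀) = 339 × 0.0602/7.2402 ≈ 2.82 m/s.
So the cart is moving at 2.82 m/s toward the emitter.

2.82 m/s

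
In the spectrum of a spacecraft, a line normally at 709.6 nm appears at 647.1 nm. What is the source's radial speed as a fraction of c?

λ'/λ₀ = 0.9119 < 1 (blueshift), so the source is approaching.
λ'/λ₀ = √((1 − β)/(1 + β)) for an approaching source ⇒ β = (1 − r²)/(1 + r²) with r = λ'/λ₀.
β = (1 − 0.8316)/(1 + 0.8316) ≈ 0.092.

0.092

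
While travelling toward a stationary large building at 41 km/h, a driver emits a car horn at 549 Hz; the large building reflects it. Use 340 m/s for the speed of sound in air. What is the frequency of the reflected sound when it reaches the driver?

587 Hz

41 km/h = 11.39 m/s.
The large building receives the sound from a moving source: f₁ = f₀ · v/(v − v_e) = 549 × 340/328.61 ≈ 568 Hz.
On the return leg the driver is a moving observer: f₂ = f₁ · (v + v_e)/v = 568 × 351.39/340 ≈ 587 Hz.
Equivalently f₂ = f₀ · (v + v_e)/(v − v_e).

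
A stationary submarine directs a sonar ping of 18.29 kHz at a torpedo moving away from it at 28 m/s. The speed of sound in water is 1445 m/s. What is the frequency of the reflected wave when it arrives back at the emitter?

At the torpedo (a moving observer), f₁ = f₀ · (v − u)/v = 18.29 × 1417/1445 ≈ 17.94 kHz.
On reflection it acts as a source moving away from the stationary detector: f₂ = f₁ · v/(v + u) = 17.94 × 1445/1473 ≈ 17.59 kHz.

17.59 kHz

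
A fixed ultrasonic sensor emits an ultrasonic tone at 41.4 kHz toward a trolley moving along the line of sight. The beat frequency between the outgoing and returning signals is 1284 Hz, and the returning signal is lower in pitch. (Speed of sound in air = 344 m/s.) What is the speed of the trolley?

5.4 m/s

Double Doppler shift off a moving reflector: f₂ = f₀ · (v + u)/(v − u) (u > 0 toward emitter).
Returning signal is lower, so f₂ = f₀ − Δf = 41400 − 1284 = 40116 Hz.
Rearranging, u = v · (f₂ − f₀)/(f₂ + f₀) = 344 × -1284/81516 ≈ -5.4 m/s.
So the trolley is moving at 5.4 m/s away from the emitter.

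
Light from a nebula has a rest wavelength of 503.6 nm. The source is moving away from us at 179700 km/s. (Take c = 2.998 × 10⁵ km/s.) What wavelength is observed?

1006.3 nm

β = v/c = 179700/299800 = 0.5994.
Relativistic Doppler for wavelength: λ' = λ₀ · √((1 + β)/(1 − β)).
λ' = 503.6 × √(1.5994/0.4006) = 503.6 × 1.99813 ≈ 1006.3 nm.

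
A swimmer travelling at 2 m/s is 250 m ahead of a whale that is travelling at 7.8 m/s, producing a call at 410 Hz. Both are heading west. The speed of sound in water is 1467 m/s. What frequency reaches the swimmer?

The swimmer is ahead, so the whale is moving toward it while the swimmer is moving away from the whale.
General Doppler shift: f' = f · (v − v_o)/(v − v_s).
f' = 410 × (1467 − 2)/(1467 − 7.8) = 410 × 1465/1459.2 ≈ 412 Hz.

412 Hz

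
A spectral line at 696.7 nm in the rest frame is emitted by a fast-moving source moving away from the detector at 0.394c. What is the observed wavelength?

Relativistic Doppler for wavelength: λ' = λ₀ · √((1 + β)/(1 − β)).
λ' = 696.7 × √(1.3940/0.6060) = 696.7 × 1.51668 ≈ 1056.7 nm.

1056.7 nm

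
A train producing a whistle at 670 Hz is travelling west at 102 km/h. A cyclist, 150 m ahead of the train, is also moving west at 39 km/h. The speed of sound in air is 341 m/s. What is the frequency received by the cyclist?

102 km/h = 28.33 m/s; 39 km/h = 10.83 m/s.
The cyclist is ahead, so the train is moving toward it while the cyclist is moving away from the train.
Both move, so f' = f · (v − v_o)/(v − v_s).
f' = 670 × (341 − 10.83)/(341 − 28.33) = 670 × 330.17/312.67 ≈ 708 Hz.

708 Hz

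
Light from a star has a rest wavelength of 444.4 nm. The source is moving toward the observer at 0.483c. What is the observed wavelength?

262.4 nm

Relativistic Doppler for wavelength: λ' = λ₀ · √((1 − β)/(1 + β)).
λ' = 444.4 × √(0.5170/1.4830) = 444.4 × 0.59044 ≈ 262.4 nm.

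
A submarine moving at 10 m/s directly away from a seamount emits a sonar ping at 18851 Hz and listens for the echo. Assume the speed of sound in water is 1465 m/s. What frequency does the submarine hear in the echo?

The seamount receives the sound from a moving source: f₁ = f₀ · v/(v + v_e) = 18851 × 1465/1475 ≈ 18723 Hz.
On the return leg the submarine is a moving observer: f₂ = f₁ · (v − v_e)/v = 18723 × 1455/1465 ≈ 18595 Hz.

18595 Hz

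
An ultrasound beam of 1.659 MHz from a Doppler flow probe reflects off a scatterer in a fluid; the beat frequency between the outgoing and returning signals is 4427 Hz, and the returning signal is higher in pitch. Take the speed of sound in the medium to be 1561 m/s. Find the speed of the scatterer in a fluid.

2.08 m/s

Double Doppler shift off a moving reflector: f₂ = f₀ · (v + u)/(v − u) (u > 0 toward emitter).
Returning signal is higher, so f₂ = f₀ + Δf = 1659000 + 4427 = 1663427 Hz.
Rearranging, u = v · (f₂ − f₀)/(f₂ + f₀) = 1561 × 4427/3322427 ≈ 2.08 m/s.
So the scatterer in a fluid is moving at 2.08 m/s toward the emitter.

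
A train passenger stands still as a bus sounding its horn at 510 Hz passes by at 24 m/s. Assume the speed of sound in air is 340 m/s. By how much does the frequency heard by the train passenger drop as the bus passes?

Approaching: f₁ = f · v/(v − v_s) = 510 × 340/316 ≈ 548.7 Hz.
Receding: f₂ = f · v/(v + v_s) = 510 × 340/364 ≈ 476.4 Hz.
Drop: f₁ − f₂ = 2f·v·v_s/(v² − v_s²) = 2 × 510 × 340 × 24/(340² − 24²) ≈ 72.4 Hz.

72.4 Hz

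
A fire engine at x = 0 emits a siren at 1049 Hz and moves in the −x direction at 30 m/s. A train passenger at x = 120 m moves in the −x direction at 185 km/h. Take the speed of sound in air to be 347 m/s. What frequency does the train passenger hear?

1109 Hz

185 km/h = 51.39 m/s.
The observer lies on the +x side, so the source is heading away from the observer and the observer is heading toward the source.
Both move, so f' = f · (v + v_o)/(v + v_s).
f' = 1049 × (347 + 51.39)/(347 + 30) = 1049 × 398.39/377 ≈ 1109 Hz.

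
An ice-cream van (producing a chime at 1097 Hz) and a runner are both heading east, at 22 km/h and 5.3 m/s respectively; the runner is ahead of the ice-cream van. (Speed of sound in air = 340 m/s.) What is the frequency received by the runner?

1100 Hz

22 km/h = 6.111 m/s.
The runner is ahead, so the ice-cream van is moving toward it while the runner is moving away from the ice-cream van.
With source approaching and observer receding, f' = f · (v − v_o)/(v − v_s).
f' = 1097 × (340 − 5.3)/(340 − 6.111) = 1097 × 334.7/333.89 ≈ 1100 Hz.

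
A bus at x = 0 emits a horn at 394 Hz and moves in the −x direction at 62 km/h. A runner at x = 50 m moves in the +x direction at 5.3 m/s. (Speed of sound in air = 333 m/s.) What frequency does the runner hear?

62 km/h = 17.22 m/s.
The observer lies on the +x side, so the source is heading away from the observer and the observer is heading away from the source.
Both move, so f' = f · (v − v_o)/(v + v_s).
f' = 394 × (333 − 5.3)/(333 + 17.22) = 394 × 327.7/350.22 ≈ 369 Hz.

369 Hz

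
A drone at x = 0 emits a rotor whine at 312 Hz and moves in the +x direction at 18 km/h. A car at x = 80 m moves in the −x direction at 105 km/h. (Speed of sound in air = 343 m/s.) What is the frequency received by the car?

18 km/h = 5 m/s; 105 km/h = 29.17 m/s.
The observer lies on the +x side, so the source is heading toward the observer and the observer is heading toward the source.
General Doppler shift: f' = f · (v + v_o)/(v − v_s).
f' = 312 × (343 + 29.17)/(343 − 5) = 312 × 372.17/338 ≈ 344 Hz.

344 Hz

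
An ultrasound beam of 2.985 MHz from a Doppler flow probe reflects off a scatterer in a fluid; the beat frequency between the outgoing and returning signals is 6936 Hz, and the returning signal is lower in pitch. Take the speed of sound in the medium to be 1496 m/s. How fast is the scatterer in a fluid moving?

Double Doppler shift off a moving reflector: f₂ = f₀ · (v + u)/(v − u) (u > 0 toward emitter).
Returning signal is lower, so f₂ = f₀ − Δf = 2985000 − 6936 = 2978064 Hz.
Rearranging, u = v · (f₂ − f₀)/(f₂ + f₀) = 1496 × -6936/5963064 ≈ -1.74 m/s.
So the scatterer in a fluid is moving at 1.74 m/s away from the emitter.

1.74 m/s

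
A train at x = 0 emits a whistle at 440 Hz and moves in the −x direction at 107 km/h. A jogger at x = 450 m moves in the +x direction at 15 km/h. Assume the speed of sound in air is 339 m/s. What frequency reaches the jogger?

400 Hz

107 km/h = 29.72 m/s; 15 km/h = 4.167 m/s.
The observer lies on the +x side, so the source is heading away from the observer and the observer is heading away from the source.
General Doppler shift: f' = f · (v − v_o)/(v + v_s).
f' = 440 × (339 − 4.167)/(339 + 29.72) = 440 × 334.83/368.72 ≈ 400 Hz.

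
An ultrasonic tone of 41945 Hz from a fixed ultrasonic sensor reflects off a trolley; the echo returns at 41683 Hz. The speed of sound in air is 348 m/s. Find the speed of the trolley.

1.09 m/s

Double Doppler shift off a moving reflector: f₂ = f₀ · (v + u)/(v − u) (u > 0 toward emitter).
Rearranging, u = v · (f₂ − f₀)/(f₂ + f₀) = 348 × -262/83628 ≈ -1.09 m/s.
So the trolley is moving at 1.09 m/s away from the emitter.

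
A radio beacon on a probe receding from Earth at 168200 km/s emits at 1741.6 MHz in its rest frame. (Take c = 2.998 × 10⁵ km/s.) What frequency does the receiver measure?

923.5 MHz

β = v/c = 168200/299800 = 0.5610.
Relativistic Doppler for frequency: f' = f₀ · √((1 − β)/(1 + β)).
f' = 1741.6 × √(0.4390/1.5610) = 1741.6 × 0.53028 ≈ 923.5 MHz.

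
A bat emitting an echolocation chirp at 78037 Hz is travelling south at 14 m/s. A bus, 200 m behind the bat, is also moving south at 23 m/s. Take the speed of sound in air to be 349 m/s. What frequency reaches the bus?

The bus is behind, so the bat is moving away from it while the bus is moving toward the bat.
General Doppler shift: f' = f · (v + v_o)/(v + v_s).
f' = 78037 × (349 + 23)/(349 + 14) = 78037 × 372/363 ≈ 79972 Hz.

79972 Hz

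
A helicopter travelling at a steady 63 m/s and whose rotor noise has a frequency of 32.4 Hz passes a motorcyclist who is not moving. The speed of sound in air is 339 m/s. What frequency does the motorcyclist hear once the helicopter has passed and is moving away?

Receding: f₂ = f · v/(v + v_s) = 32.4 × 339/402 ≈ 27.3 Hz.

27.3 Hz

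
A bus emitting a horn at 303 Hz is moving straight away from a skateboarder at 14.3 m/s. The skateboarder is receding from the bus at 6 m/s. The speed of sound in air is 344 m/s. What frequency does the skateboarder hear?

Both move, so f' = f · (v − v_o)/(v + v_s).
f' = 303 × (344 − 6)/(344 + 14.3) = 303 × 338/358.3 ≈ 286 Hz.

286 Hz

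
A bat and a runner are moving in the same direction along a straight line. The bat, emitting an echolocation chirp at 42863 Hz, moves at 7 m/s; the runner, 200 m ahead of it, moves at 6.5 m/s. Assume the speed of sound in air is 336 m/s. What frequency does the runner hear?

42928 Hz

The runner is ahead, so the bat is moving toward it while the runner is moving away from the bat.
General Doppler shift: f' = f · (v − v_o)/(v − v_s).
f' = 42863 × (336 − 6.5)/(336 − 7) = 42863 × 329.5/329 ≈ 42928 Hz.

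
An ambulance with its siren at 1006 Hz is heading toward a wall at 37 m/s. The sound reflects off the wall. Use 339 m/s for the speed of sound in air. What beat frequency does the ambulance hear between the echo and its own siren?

247 Hz

The wall receives the sound from a moving source: f₁ = f₀ · v/(v − v_e) = 1006 × 339/302 ≈ 1129 Hz.
On the return leg the ambulance is a moving observer: f₂ = f₁ · (v + v_e)/v = 1129 × 376/339 ≈ 1253 Hz.
Equivalently f₂ = f₀ · (v + v_e)/(v − v_e).
Beat against the emitted tone: |f₂ − f₀| = 2v_e·f₀/(v − v_e) = 2 × 37 × 1006/302 ≈ 247 Hz.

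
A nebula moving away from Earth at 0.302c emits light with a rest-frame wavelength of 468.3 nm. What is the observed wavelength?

Relativistic Doppler for wavelength: λ' = λ₀ · √((1 + β)/(1 − β)).
λ' = 468.3 × √(1.3020/0.6980) = 468.3 × 1.36577 ≈ 639.6 nm.

639.6 nm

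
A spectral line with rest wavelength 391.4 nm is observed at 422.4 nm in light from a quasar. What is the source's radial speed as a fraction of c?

λ'/λ₀ = 1.0792 > 1 (redshift), so the source is receding.
λ'/λ₀ = √((1 + β)/(1 − β)) for a receding source ⇒ β = (r² − 1)/(r² + 1) with r = λ'/λ₀.
β = (1.1647 − 1)/(1.1647 + 1) ≈ 0.076.

0.076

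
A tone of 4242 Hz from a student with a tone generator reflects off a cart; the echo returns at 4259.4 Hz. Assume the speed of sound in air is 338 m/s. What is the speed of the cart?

Double Doppler shift off a moving reflector: f₂ = f₀ · (v + u)/(v − u) (u > 0 toward emitter).
Rearranging, u = v · (f₂ − f₀)/(f₂ + f₀) = 338 × 17.4/8501.4 ≈ 0.69 m/s.
So the cart is moving at 0.69 m/s toward the emitter.

0.69 m/s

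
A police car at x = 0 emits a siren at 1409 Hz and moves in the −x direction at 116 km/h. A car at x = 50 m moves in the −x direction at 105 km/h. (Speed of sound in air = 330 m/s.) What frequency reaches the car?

1397 Hz

116 km/h = 32.22 m/s; 105 km/h = 29.17 m/s.
The observer lies on the +x side, so the source is heading away from the observer and the observer is heading toward the source.
Both move, so f' = f · (v + v_o)/(v + v_s).
f' = 1409 × (330 + 29.17)/(330 + 32.22) = 1409 × 359.17/362.22 ≈ 1397 Hz.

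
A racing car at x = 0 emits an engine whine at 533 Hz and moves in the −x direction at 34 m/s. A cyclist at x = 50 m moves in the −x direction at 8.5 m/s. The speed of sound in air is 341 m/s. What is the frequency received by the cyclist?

497 Hz

The observer lies on the +x side, so the source is heading away from the observer and the observer is heading toward the source.
With source receding and observer approaching, f' = f · (v + v_o)/(v + v_s).
f' = 533 × (341 + 8.5)/(341 + 34) = 533 × 349.5/375 ≈ 497 Hz.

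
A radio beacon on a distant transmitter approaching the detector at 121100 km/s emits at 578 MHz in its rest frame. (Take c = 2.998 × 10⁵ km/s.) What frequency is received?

β = v/c = 121100/299800 = 0.4039.
Relativistic Doppler for frequency: f' = f₀ · √((1 + β)/(1 − β)).
f' = 578 × √(1.4039/0.5961) = 578 × 1.53471 ≈ 887.1 MHz.

887.1 MHz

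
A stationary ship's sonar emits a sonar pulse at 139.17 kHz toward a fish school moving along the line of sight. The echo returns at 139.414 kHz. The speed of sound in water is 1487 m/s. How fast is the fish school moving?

1.30 m/s

Double Doppler shift off a moving reflector: f₂ = f₀ · (v + u)/(v − u) (u > 0 toward emitter).
Rearranging, u = v · (f₂ − f₀)/(f₂ + f₀) = 1487 × 0.244/278.584 ≈ 1.30 m/s.
So the fish school is moving at 1.30 m/s toward the emitter.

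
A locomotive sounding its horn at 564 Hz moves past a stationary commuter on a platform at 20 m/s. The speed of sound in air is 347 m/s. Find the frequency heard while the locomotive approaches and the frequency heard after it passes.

598 Hz approaching; 533 Hz receding

Approaching: f₁ = f · v/(v − v_s) = 564 × 347/327 ≈ 598 Hz.
Receding: f₂ = f · v/(v + v_s) = 564 × 347/367 ≈ 533 Hz.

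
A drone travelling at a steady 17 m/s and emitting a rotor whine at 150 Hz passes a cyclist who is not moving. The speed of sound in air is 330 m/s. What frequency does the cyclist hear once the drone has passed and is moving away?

143 Hz

Receding: f₂ = f · v/(v + v_s) = 150 × 330/347 ≈ 143 Hz.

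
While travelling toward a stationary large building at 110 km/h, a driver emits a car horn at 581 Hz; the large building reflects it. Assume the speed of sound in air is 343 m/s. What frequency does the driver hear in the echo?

110 km/h = 30.56 m/s.
The large building receives the sound from a moving source: f₁ = f₀ · v/(v − v_e) = 581 × 343/312.44 ≈ 638 Hz.
On the return leg the driver is a moving observer: f₂ = f₁ · (v + v_e)/v = 638 × 373.56/343 ≈ 695 Hz.

695 Hz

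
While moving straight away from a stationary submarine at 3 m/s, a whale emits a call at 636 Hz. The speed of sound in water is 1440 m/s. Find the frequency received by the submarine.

635 Hz

Moving source, stationary observer: f' = f · v/(v + v_s) since the source is receding.
f' = 636 × 1440/(1440 + 3) = 636 × 1440/1443 ≈ 635 Hz.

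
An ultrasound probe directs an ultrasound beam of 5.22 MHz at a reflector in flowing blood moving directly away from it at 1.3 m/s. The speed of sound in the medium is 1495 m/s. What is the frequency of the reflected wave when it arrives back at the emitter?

5.211 MHz

At the reflector in flowing blood (a moving observer), f₁ = f₀ · (v − u)/v = 5.22 × 1493.7/1495 ≈ 5.215 MHz.
On reflection it acts as a source moving away from the stationary detector: f₂ = f₁ · v/(v + u) = 5.215 × 1495/1496.3 ≈ 5.211 MHz.
Equivalently f₂ = f₀ · (v − u)/(v + u).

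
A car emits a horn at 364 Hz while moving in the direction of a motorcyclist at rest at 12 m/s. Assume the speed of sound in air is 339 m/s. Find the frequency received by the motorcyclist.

Only the source moves, toward the listener, so f' = f · v/(v − v_s).
f' = 364 × 339/(339 − 12) = 364 × 339/327 ≈ 377 Hz.

377 Hz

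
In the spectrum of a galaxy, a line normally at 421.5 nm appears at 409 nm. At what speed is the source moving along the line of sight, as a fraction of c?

0.030c

λ'/λ₀ = 0.9703 < 1 (blueshift), so the source is approaching.
λ'/λ₀ = √((1 − β)/(1 + β)) for an approaching source ⇒ β = (1 − r²)/(1 + r²) with r = λ'/λ₀.
β = (1 − 0.9416)/(1 + 0.9416) ≈ 0.030.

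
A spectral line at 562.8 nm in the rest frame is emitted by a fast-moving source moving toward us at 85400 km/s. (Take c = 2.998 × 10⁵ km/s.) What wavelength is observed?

419.9 nm

β = v/c = 85400/299800 = 0.2849.
Relativistic Doppler for wavelength: λ' = λ₀ · √((1 − β)/(1 + β)).
λ' = 562.8 × √(0.7151/1.2849) = 562.8 × 0.74605 ≈ 419.9 nm.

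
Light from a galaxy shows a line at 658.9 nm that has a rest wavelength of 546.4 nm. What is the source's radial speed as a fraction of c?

λ'/λ₀ = 1.2059 > 1 (redshift), so the source is receding.
λ'/λ₀ = √((1 + β)/(1 − β)) for a receding source ⇒ β = (r² − 1)/(r² + 1) with r = λ'/λ₀.
β = (1.4542 − 1)/(1.4542 + 1) ≈ 0.185.

0.185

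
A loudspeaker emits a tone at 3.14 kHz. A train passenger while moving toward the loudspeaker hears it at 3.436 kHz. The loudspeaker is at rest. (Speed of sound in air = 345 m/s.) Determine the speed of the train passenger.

f' = f · (v + v_o)/v ⇒ v_o = v · |f'/f − 1|.
v_o = 345 × |3.436/3.14 − 1| = 345 × 0.09427 ≈ 33 m/s.

33 m/s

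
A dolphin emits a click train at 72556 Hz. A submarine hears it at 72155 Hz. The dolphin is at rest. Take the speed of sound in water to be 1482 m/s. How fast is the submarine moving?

8.2 m/s

f' < f, so the submarine is receding.
f' = f · (v − v_o)/v ⇒ v_o = v · |f'/f − 1|.
v_o = 1482 × |72155/72556 − 1| = 1482 × 0.005527 ≈ 8.2 m/s.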